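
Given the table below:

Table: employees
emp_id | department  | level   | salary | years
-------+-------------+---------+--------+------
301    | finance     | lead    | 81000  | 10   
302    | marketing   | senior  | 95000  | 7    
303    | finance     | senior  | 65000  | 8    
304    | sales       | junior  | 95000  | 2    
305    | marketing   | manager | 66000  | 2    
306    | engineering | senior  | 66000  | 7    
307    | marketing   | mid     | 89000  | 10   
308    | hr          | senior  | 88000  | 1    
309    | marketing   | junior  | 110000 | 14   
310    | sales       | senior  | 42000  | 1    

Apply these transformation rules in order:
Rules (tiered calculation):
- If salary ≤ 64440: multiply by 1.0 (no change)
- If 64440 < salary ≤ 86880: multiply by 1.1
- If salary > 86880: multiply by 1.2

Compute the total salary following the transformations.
920200.0

Step 1: Tier 1 (salary ≤ 64440): 1 records, sum = 42000 × 1.0 = 42000.0
Step 2: Tier 2 (64440 < salary ≤ 86880): 4 records, sum = 278000 × 1.1 = 305800.0
Step 3: Tier 3 (salary > 86880): 5 records, sum = 477000 × 1.2 = 572400.0
Step 4: Final sum = 42000.0 + 305800.0 + 572400.0 = 920200.0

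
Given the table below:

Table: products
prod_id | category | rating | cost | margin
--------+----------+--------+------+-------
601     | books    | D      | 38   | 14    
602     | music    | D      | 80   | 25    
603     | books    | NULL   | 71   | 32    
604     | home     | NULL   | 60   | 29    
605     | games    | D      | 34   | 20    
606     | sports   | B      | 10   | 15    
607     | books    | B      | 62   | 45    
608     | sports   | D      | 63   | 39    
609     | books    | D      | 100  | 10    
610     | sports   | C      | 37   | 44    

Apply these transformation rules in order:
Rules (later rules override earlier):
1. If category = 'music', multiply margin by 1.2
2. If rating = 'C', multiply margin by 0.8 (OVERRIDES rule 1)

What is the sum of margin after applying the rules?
269.2

Step 1: Rule 2 takes priority for records with rating = 'C'
  - 1 records: 44 × 0.8 = 35.2
Step 2: Rule 1 applies to remaining records with category = 'music'
  - 1 records: 25 × 1.2 = 30.0
Step 3: Other records unchanged: 204
Step 4: Final sum = 35.2 + 30.0 + 204 = 269.2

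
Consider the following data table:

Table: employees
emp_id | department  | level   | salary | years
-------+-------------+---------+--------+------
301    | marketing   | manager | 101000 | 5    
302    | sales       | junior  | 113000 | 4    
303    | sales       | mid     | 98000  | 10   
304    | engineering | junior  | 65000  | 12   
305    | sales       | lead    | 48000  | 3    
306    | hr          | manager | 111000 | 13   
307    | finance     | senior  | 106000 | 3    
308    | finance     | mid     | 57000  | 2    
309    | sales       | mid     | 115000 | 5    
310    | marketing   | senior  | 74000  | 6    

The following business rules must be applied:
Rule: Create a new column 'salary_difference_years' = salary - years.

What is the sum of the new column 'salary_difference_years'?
887937

Step 1: For each record, compute salary - years
Example calculations:
  101000 - 5 = 100995
  113000 - 4 = 112996
  98000 - 10 = 97990
  ...
Step 2: Sum all derived values
Step 3: Total = 887937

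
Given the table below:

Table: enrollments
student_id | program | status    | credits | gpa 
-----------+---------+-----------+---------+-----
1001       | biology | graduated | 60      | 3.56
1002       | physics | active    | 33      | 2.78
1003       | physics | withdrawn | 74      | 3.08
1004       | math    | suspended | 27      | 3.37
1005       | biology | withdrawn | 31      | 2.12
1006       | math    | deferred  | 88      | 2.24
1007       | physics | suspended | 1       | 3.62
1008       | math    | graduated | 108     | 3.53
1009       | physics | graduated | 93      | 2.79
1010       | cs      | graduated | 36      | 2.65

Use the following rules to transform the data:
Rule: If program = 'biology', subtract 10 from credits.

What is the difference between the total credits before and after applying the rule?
20

Step 1: Original sum of credits = 551
Step 2: 2 records have program = 'biology'
Step 3: Each affected record changes by -10
Step 4: Total change = 2 × -10 = -20
Step 5: New sum = 551 + -20 = 531
Step 6: Difference = |531 - 551| = 20
        (Sum decreased by 20)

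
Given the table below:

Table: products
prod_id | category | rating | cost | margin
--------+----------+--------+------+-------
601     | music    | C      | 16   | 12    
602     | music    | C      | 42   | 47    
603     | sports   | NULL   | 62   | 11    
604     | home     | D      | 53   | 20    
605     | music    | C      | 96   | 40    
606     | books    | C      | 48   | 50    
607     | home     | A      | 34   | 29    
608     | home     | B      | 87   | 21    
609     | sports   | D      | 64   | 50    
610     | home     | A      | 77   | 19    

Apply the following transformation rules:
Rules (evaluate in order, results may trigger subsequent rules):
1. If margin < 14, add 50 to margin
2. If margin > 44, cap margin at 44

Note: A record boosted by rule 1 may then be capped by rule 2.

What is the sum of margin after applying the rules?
349

Step 1: Apply rule 1 to records with margin < 14
  - 2 records get bonus of 50
  - Of these, 2 records then exceed 44 and get capped
Step 2: Apply rule 2 to records with margin > 44
  - 3 records (original) are capped
Step 3: Calculate final sum = 349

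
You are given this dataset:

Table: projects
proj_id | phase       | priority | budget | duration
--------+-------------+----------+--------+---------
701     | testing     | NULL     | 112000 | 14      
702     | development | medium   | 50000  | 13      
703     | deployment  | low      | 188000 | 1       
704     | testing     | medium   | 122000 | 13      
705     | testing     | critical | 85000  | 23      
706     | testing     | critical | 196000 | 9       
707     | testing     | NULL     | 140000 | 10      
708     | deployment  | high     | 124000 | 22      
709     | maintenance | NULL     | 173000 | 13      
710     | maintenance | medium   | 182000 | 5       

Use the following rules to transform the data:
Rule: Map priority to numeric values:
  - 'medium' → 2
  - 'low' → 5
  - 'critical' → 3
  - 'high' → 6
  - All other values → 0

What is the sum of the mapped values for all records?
23

Step 1: Apply mapping to each record
Step 2: Count by status:
  'medium': 3 records × 2 = 6
  'low': 1 records × 5 = 5
  'critical': 2 records × 3 = 6
  'high': 1 records × 6 = 6
Step 3: Sum all mapped values = 23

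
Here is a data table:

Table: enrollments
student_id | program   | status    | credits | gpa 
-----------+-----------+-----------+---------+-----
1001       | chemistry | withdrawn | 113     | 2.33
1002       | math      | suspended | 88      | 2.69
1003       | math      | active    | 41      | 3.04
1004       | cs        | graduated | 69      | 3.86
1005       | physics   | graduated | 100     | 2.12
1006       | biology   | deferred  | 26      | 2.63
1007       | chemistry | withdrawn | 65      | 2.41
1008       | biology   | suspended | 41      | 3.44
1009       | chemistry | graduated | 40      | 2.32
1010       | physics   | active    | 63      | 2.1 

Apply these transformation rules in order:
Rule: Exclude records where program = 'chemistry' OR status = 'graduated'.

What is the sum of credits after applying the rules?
259

Step 1: Find records where program = 'chemistry' OR status = 'graduated'
Step 2: 5 records match, summing to 387
Step 3: Original sum: 646
Step 4: Remaining sum = 646 - 387 = 259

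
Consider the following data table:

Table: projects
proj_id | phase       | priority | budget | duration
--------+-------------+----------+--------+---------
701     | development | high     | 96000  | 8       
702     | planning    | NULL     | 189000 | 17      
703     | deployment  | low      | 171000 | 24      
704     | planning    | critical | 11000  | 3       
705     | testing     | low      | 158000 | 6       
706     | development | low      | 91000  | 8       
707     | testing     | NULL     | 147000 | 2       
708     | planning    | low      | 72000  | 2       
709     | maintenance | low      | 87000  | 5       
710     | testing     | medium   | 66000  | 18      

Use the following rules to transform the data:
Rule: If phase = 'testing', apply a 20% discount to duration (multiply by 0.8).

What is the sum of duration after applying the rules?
87.8

Step 1: Records with phase = 'testing' have total duration = 26
Step 2: Apply multiplier: 26 × 0.8 = 20.8
Step 3: Other records total: 67
Step 4: Final sum = 20.8 + 67 = 87.8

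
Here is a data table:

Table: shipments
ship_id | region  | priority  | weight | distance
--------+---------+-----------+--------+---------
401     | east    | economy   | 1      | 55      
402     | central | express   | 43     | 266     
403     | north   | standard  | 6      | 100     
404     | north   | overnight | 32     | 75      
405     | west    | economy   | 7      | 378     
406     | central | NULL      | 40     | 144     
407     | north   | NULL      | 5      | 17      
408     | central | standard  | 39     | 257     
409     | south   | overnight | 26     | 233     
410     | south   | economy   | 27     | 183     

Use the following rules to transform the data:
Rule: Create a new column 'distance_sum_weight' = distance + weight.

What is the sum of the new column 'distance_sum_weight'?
1934

Step 1: For each record, compute distance + weight
Example calculations:
  55 + 1 = 56
  266 + 43 = 309
  100 + 6 = 106
  ...
Step 2: Sum all derived values
Step 3: Total = 1934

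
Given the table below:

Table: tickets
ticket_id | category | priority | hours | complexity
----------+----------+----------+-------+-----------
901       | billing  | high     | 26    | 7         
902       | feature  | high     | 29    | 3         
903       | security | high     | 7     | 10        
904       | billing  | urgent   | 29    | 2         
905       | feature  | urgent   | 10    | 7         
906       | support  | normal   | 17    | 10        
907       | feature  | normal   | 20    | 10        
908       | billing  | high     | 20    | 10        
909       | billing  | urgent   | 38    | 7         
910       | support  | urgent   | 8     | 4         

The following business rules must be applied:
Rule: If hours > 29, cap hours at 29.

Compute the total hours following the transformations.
195

Step 1: 1 records have hours > 29
Step 2: These records originally summed to 38
Step 3: After capping: 1 × 29 = 29
Step 4: Unaffected records sum: 166
Step 5: Final sum = 29 + 166 = 195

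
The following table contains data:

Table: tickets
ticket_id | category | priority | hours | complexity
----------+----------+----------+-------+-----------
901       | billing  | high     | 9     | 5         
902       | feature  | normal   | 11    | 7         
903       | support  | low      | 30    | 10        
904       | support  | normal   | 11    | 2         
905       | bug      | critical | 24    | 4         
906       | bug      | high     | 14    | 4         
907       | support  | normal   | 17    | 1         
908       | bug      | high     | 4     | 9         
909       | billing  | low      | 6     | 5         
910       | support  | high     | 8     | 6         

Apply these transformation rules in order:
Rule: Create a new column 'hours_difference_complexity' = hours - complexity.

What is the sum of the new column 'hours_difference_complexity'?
81

Step 1: For each record, compute hours - complexity
Example calculations:
  9 - 5 = 4
  11 - 7 = 4
  30 - 10 = 20
  ...
Step 2: Sum all derived values
Step 3: Total = 81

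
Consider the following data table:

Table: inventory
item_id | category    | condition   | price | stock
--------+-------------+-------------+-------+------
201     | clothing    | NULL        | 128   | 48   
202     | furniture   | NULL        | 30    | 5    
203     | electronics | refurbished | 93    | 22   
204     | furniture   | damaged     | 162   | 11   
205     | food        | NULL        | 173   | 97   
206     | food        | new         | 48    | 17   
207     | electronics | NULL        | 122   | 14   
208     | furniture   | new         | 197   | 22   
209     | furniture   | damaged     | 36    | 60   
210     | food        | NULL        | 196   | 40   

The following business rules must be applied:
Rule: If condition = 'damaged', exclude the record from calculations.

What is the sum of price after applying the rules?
987

Step 1: Identify records where condition = 'damaged'
Step 2: The excluded records sum to 198
Step 3: Original total price = 1185
Step 4: Remaining total = 1185 - 198 = 987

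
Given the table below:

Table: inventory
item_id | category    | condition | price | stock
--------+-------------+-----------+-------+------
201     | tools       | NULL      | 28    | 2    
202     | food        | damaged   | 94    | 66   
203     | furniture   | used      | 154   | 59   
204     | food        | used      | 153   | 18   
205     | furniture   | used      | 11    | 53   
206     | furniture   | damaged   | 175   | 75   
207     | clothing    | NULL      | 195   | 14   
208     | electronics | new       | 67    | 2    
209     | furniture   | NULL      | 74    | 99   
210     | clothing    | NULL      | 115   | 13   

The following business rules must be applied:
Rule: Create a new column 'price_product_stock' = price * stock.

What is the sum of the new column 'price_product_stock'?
43493

Step 1: For each record, compute price * stock
Example calculations:
  28 * 2 = 56
  94 * 66 = 6204
  154 * 59 = 9086
  ...
Step 2: Sum all derived values
Step 3: Total = 43493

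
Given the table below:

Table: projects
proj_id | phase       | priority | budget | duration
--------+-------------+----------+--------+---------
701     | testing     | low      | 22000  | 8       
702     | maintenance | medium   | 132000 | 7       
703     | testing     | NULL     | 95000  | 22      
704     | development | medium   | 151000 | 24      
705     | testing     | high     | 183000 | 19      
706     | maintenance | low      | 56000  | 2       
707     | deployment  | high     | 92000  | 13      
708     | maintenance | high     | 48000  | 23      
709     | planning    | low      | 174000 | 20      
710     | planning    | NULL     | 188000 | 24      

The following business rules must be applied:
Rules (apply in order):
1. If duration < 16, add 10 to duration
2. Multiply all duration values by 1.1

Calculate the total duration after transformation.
222.2

Step 1: Apply Rule 1 - Add 10 to records with duration < 16
  - 4 records affected: 30 + (4 × 10) = 70
  - Unaffected records: 132
  - Sum after Rule 1: 202
Step 2: Apply Rule 2 - Multiply all by 1.1
  - 202 × 1.1 = 222.2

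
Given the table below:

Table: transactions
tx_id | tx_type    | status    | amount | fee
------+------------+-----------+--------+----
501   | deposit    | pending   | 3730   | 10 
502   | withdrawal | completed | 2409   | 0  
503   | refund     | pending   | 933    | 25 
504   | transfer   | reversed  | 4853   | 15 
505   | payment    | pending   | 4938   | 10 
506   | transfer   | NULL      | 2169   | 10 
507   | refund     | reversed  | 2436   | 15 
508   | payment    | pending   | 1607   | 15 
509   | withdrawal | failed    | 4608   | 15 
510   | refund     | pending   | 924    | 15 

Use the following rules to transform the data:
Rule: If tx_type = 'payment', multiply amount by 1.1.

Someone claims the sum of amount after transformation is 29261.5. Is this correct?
Yes, the result is correct.

Step 1: Calculate the correct sum after transformation
Step 2: Apply multiplier 1.1 to records where tx_type = 'payment'
Step 3: Correct result = 29261.5
Step 4: Claimed result = 29261.5
Step 5: 29261.5 = 29261.5 ✓
Conclusion: The claimed result is correct.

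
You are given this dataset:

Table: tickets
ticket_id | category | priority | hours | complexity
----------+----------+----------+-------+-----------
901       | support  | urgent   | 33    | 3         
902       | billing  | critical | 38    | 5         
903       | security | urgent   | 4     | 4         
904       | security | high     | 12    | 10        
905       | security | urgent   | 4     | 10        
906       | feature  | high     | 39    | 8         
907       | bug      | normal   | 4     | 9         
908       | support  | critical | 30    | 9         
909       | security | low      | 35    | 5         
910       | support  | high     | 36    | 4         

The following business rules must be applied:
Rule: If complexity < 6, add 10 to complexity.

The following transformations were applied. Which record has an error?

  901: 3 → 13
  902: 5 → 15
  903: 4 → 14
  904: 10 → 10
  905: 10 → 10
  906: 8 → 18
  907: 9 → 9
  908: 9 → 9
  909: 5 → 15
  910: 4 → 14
Record 906 has an error. The correct transformed value should be 8, not 18.

Step 1: Check each record against the rule
Step 2: Record 906 has complexity = 8
Step 3: Since 8 >= 6, the bonus should not have been applied
Step 4: Correct value = 8, but claimed value = 18
Conclusion: Record 906 has the error.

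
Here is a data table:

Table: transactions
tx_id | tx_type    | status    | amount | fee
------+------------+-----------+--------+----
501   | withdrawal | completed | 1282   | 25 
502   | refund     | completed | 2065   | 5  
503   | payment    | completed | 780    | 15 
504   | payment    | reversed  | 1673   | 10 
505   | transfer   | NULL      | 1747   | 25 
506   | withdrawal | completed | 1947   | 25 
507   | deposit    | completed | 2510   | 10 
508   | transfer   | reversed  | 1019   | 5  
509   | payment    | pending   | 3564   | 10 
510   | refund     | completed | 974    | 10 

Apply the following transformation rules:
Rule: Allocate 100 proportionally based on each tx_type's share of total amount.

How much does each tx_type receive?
deposit: 14.29, payment: 34.26, refund: 17.31, transfer: 15.75, withdrawal: 18.39

Step 1: Calculate total amount = 17561
Step 2: Calculate each tx_type's proportion:
  deposit: 2510/17561 = 14.29% → 14.29
  payment: 6017/17561 = 34.26% → 34.26
  refund: 3039/17561 = 17.31% → 17.31
  transfer: 2766/17561 = 15.75% → 15.75
  withdrawal: 3229/17561 = 18.39% → 18.39
Step 3: Verify: sum of allocations ≈ 100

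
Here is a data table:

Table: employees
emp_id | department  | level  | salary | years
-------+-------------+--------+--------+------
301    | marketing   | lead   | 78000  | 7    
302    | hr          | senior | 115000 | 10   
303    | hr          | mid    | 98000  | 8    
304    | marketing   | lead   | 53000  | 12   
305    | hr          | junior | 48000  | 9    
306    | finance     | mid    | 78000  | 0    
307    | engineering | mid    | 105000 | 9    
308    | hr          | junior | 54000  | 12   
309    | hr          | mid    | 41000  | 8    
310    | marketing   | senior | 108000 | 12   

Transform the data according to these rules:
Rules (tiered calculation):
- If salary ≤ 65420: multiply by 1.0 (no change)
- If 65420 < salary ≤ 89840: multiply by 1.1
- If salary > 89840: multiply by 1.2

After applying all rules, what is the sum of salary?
878800.0

Step 1: Tier 1 (salary ≤ 65420): 4 records, sum = 196000 × 1.0 = 196000.0
Step 2: Tier 2 (65420 < salary ≤ 89840): 2 records, sum = 156000 × 1.1 = 171600.0
Step 3: Tier 3 (salary > 89840): 4 records, sum = 426000 × 1.2 = 511200.0
Step 4: Final sum = 196000.0 + 171600.0 + 511200.0 = 878800.0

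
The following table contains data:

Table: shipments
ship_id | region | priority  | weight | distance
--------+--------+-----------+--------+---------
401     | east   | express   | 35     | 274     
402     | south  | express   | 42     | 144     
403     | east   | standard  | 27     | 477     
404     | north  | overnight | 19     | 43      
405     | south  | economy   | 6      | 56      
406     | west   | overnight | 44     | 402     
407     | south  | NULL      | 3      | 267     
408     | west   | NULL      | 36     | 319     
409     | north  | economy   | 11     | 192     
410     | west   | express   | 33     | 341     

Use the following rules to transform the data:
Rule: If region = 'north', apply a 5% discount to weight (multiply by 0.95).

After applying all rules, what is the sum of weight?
254.5

Step 1: Records with region = 'north' have total weight = 30
Step 2: Apply multiplier: 30 × 0.95 = 28.5
Step 3: Other records total: 226
Step 4: Final sum = 28.5 + 226 = 254.5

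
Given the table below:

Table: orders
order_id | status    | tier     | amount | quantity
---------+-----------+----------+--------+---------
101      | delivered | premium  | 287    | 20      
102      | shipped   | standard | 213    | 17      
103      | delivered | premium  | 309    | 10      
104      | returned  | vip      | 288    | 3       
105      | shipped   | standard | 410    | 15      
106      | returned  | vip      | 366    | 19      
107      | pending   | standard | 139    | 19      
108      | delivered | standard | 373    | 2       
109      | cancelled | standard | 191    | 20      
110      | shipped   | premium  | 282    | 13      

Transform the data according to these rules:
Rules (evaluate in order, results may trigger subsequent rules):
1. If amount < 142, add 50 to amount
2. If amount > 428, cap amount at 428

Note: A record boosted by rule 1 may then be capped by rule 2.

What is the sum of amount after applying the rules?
2908

Step 1: Apply rule 1 to records with amount < 142
  - 1 records get bonus of 50
  - Of these, 0 records then exceed 428 and get capped
Step 2: Apply rule 2 to records with amount > 428
  - 0 records (original) are capped
Step 3: Calculate final sum = 2908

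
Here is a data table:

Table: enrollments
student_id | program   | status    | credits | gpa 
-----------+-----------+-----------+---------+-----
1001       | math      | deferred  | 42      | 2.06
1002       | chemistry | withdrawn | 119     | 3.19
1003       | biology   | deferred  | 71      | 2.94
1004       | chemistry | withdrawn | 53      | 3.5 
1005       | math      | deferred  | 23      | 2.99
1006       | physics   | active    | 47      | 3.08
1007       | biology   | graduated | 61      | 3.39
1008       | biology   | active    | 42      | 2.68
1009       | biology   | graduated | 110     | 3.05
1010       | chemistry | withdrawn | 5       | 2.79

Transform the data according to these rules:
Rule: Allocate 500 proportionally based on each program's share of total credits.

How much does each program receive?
biology: 247.82, chemistry: 154.45, math: 56.72, physics: 41.01

Step 1: Calculate total credits = 573
Step 2: Calculate each program's proportion:
  biology: 284/573 = 49.56% → 247.82
  chemistry: 177/573 = 30.89% → 154.45
  math: 65/573 = 11.34% → 56.72
  physics: 47/573 = 8.20% → 41.01
Step 3: Verify: sum of allocations ≈ 500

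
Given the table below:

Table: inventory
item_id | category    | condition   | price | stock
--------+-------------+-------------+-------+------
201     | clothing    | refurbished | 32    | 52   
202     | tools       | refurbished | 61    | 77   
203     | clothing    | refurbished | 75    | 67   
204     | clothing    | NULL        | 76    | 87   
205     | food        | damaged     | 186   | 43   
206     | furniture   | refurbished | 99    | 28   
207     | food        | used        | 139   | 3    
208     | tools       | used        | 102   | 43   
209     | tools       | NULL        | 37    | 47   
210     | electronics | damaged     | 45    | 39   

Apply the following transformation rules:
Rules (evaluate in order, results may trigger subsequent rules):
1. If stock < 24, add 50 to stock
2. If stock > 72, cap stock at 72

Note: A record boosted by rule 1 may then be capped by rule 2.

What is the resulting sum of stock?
516

Step 1: Apply rule 1 to records with stock < 24
  - 1 records get bonus of 50
  - Of these, 0 records then exceed 72 and get capped
Step 2: Apply rule 2 to records with stock > 72
  - 2 records (original) are capped
Step 3: Calculate final sum = 516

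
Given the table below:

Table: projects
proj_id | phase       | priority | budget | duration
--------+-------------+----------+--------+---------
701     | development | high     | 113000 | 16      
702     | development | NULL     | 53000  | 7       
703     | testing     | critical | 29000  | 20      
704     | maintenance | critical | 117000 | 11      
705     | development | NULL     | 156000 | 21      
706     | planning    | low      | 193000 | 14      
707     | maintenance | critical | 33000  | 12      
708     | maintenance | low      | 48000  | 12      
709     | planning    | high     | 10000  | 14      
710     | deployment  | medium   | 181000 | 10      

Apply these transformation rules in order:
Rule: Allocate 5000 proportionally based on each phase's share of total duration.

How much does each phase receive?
deployment: 364.96, development: 1605.84, maintenance: 1277.37, planning: 1021.9, testing: 729.93

Step 1: Calculate total duration = 137
Step 2: Calculate each phase's proportion:
  deployment: 10/137 = 7.30% → 364.96
  development: 44/137 = 32.12% → 1605.84
  maintenance: 35/137 = 25.55% → 1277.37
  planning: 28/137 = 20.44% → 1021.9
  testing: 20/137 = 14.60% → 729.93
Step 3: Verify: sum of allocations ≈ 5000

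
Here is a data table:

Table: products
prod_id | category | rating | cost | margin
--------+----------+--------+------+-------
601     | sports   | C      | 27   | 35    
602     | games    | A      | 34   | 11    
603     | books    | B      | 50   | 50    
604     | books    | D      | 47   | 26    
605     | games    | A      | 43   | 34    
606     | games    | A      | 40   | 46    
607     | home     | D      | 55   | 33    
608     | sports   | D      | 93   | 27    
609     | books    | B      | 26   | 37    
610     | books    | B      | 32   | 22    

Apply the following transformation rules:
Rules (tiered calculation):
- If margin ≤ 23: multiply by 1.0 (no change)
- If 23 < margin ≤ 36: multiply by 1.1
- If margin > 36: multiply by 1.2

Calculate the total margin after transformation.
363.1

Step 1: Tier 1 (margin ≤ 23): 2 records, sum = 33 × 1.0 = 33.0
Step 2: Tier 2 (23 < margin ≤ 36): 5 records, sum = 155 × 1.1 = 170.5
Step 3: Tier 3 (margin > 36): 3 records, sum = 133 × 1.2 = 159.6
Step 4: Final sum = 33.0 + 170.5 + 159.6 = 363.1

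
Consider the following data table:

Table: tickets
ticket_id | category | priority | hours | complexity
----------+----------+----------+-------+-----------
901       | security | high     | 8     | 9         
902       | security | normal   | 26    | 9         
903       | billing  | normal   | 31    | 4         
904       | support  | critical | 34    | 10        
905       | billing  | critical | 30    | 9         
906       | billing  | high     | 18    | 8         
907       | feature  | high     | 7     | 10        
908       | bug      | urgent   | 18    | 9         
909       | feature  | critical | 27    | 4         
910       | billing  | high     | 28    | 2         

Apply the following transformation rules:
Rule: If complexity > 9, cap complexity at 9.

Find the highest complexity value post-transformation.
9

Step 1: Original maximum complexity = 10
Step 2: Apply cap at 9
Step 3: 2 records had complexity > 9 and were capped
Step 4: Maximum after transformation = 9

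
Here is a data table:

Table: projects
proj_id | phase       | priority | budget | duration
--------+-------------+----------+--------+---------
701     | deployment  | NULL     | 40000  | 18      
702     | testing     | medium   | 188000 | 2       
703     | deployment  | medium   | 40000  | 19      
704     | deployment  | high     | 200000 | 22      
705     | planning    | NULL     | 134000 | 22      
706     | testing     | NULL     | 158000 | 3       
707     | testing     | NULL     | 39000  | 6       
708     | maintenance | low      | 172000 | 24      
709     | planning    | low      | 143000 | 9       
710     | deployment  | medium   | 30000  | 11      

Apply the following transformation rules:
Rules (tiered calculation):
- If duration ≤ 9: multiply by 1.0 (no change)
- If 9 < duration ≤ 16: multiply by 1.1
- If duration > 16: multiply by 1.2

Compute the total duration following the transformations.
158.1

Step 1: Tier 1 (duration ≤ 9): 4 records, sum = 20 × 1.0 = 20.0
Step 2: Tier 2 (9 < duration ≤ 16): 1 records, sum = 11 × 1.1 = 12.1
Step 3: Tier 3 (duration > 16): 5 records, sum = 105 × 1.2 = 126.0
Step 4: Final sum = 20.0 + 12.1 + 126.0 = 158.1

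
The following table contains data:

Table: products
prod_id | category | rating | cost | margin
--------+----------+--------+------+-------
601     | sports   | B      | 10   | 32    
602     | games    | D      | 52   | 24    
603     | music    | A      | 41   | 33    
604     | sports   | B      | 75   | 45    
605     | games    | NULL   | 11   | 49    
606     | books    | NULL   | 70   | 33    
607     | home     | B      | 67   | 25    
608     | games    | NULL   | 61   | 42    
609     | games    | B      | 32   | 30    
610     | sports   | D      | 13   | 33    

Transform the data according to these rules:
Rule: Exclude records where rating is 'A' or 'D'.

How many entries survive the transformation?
7

Step 1: Count records to exclude
  - 1 (A) + 2 (D) = 3 records
Step 2: Total records: 10
Step 3: Remaining = 10 - 3 = 7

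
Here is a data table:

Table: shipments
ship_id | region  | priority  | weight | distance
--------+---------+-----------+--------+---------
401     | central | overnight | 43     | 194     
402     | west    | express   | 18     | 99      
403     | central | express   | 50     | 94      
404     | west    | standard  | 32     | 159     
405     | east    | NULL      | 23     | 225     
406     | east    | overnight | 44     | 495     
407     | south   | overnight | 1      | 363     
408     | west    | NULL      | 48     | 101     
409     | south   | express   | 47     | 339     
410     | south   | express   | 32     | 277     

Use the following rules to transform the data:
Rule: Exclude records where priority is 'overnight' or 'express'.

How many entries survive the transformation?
3

Step 1: Count records to exclude
  - 3 (overnight) + 4 (express) = 7 records
Step 2: Total records: 10
Step 3: Remaining = 10 - 7 = 3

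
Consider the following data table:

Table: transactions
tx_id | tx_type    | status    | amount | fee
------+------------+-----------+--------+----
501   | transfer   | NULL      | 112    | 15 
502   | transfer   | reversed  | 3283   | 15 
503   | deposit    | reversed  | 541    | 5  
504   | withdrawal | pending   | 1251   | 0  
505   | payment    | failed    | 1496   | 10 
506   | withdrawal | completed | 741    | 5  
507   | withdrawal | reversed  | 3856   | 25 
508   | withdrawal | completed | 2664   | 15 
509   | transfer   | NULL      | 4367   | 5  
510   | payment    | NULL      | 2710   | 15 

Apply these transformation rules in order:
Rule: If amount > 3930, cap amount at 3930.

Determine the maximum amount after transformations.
3930

Step 1: Original maximum amount = 4367
Step 2: Apply cap at 3930
Step 3: 1 records had amount > 3930 and were capped
Step 4: Maximum after transformation = 3930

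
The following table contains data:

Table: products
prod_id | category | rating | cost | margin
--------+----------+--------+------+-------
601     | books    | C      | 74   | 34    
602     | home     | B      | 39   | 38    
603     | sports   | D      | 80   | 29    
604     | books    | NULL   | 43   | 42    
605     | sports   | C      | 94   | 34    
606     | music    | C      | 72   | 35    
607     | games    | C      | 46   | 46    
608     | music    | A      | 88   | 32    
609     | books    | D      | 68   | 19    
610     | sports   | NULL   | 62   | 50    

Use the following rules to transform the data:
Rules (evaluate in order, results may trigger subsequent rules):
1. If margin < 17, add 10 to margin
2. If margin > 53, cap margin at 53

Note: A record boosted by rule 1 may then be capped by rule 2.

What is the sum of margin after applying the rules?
359

Step 1: Apply rule 1 to records with margin < 17
  - 0 records get bonus of 10
  - Of these, 0 records then exceed 53 and get capped
Step 2: Apply rule 2 to records with margin > 53
  - 0 records (original) are capped
Step 3: Calculate final sum = 359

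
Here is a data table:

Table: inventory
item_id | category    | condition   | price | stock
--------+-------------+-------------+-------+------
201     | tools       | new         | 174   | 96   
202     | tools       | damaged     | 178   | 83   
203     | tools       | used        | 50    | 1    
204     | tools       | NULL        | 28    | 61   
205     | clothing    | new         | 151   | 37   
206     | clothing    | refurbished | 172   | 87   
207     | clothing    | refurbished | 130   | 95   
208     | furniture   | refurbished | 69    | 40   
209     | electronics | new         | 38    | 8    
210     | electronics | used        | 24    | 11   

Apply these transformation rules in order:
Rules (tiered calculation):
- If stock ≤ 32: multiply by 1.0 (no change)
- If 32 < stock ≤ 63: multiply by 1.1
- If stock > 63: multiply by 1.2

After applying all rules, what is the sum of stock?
605.0

Step 1: Tier 1 (stock ≤ 32): 3 records, sum = 20 × 1.0 = 20.0
Step 2: Tier 2 (32 < stock ≤ 63): 3 records, sum = 138 × 1.1 = 151.8
Step 3: Tier 3 (stock > 63): 4 records, sum = 361 × 1.2 = 433.2
Step 4: Final sum = 20.0 + 151.8 + 433.2 = 605.0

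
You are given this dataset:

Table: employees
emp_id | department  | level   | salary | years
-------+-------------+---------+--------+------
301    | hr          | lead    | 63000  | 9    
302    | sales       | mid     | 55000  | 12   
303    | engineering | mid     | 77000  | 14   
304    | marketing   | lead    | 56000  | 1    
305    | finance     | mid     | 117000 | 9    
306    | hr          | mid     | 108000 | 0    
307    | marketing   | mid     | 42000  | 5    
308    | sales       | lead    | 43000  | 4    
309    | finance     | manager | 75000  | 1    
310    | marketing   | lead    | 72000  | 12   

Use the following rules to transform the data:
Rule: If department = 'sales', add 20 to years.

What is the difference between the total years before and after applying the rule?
40

Step 1: Original sum of years = 67
Step 2: 2 records have department = 'sales'
Step 3: Each affected record changes by 20
Step 4: Total change = 2 × 20 = 40
Step 5: New sum = 67 + 40 = 107
Step 6: Difference = |107 - 67| = 40
        (Sum increased by 40)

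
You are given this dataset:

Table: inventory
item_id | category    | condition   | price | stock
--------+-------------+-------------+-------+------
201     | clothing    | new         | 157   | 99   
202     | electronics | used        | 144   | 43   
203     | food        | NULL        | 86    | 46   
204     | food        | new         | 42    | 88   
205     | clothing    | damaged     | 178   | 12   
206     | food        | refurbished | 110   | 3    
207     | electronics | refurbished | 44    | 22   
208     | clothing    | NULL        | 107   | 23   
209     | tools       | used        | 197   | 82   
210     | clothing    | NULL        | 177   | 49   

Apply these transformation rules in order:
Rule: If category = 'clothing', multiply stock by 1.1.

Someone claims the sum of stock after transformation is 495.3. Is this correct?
No, the correct result is 485.3.

Step 1: Calculate the correct sum after transformation
Step 2: Apply multiplier 1.1 to records where category = 'clothing'
Step 3: Correct result = 485.3
Step 4: Claimed result = 495.3
Step 5: 485.3 ≠ 495.3
Conclusion: The claimed result is incorrect. The correct answer is 485.3.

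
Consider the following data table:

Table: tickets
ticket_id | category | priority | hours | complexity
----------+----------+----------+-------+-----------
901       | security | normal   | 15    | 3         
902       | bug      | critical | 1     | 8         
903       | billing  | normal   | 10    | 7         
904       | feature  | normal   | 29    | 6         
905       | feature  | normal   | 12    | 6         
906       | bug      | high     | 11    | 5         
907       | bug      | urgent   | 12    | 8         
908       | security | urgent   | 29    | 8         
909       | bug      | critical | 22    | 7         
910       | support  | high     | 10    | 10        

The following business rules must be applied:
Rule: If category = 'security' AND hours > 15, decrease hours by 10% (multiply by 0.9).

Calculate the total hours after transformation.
148.1

Step 1: Find records where category = 'security' AND hours > 15
Step 2: 1 records match, summing to 29
Step 3: After multiplier: 29 × 0.9 = 26.1
Step 4: Unaffected records sum: 122
Step 5: Final sum = 26.1 + 122 = 148.1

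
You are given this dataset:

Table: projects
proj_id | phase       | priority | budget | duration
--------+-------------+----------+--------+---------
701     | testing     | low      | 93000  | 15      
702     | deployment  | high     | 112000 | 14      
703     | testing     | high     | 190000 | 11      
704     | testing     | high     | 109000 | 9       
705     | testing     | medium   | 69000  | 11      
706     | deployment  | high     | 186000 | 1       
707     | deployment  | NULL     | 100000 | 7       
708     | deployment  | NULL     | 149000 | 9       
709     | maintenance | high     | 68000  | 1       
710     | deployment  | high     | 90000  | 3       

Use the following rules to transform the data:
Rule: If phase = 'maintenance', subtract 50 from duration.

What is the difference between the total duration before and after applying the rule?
50

Step 1: Original sum of duration = 81
Step 2: 1 records have phase = 'maintenance'
Step 3: Each affected record changes by -50
Step 4: Total change = 1 × -50 = -50
Step 5: New sum = 81 + -50 = 31
Step 6: Difference = |31 - 81| = 50
        (Sum decreased by 50)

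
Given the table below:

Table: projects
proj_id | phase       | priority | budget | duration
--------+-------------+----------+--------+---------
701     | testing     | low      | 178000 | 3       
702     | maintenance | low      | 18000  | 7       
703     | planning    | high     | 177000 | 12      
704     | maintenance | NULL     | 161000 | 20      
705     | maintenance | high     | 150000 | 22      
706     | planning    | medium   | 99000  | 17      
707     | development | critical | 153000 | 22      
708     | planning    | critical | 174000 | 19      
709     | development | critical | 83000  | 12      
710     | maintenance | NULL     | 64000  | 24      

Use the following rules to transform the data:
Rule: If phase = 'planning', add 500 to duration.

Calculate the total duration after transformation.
1658

Step 1: Count records where phase = 'planning': 3
Step 2: Total bonus added: 3 × 500 = 1500
Step 3: Original sum of duration: 158
Step 4: Final sum = 158 + 1500 = 1658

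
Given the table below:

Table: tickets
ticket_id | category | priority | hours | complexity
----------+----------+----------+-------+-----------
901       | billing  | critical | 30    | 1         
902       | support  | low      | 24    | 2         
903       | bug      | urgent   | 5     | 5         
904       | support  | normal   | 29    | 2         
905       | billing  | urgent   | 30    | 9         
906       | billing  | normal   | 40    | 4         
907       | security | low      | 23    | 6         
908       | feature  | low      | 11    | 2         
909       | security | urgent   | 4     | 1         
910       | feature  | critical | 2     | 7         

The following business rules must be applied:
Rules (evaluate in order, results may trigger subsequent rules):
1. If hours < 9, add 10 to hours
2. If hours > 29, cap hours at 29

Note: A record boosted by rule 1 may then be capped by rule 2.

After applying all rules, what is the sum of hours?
215

Step 1: Apply rule 1 to records with hours < 9
  - 3 records get bonus of 10
  - Of these, 0 records then exceed 29 and get capped
Step 2: Apply rule 2 to records with hours > 29
  - 3 records (original) are capped
Step 3: Calculate final sum = 215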